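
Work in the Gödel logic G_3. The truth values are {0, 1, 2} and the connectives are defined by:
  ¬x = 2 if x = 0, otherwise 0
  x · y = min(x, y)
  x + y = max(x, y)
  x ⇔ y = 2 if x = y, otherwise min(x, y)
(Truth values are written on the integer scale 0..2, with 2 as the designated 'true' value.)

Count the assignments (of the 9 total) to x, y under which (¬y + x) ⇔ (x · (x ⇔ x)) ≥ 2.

7

x = 0, y = 0 ↦ 0  <
x = 0, y = 1 ↦ 2  ≥
x = 0, y = 2 ↦ 2  ≥
x = 1, y = 0 ↦ 1  <
x = 1, y = 1 ↦ 2  ≥
x = 1, y = 2 ↦ 2  ≥
x = 2, y = 0 ↦ 2  ≥
x = 2, y = 1 ↦ 2  ≥
x = 2, y = 2 ↦ 2  ≥
So 7 of the 9 assignments meet the threshold.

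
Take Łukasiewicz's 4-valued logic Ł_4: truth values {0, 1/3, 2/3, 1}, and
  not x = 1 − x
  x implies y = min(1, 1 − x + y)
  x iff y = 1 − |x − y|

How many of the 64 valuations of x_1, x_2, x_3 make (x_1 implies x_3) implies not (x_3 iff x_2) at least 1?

19

value 1: 19 assignments (counts)
value 2/3: 17 assignments
value 1/3: 18 assignments
value 0: 10 assignments
So 19 of the 64 assignments meet the threshold.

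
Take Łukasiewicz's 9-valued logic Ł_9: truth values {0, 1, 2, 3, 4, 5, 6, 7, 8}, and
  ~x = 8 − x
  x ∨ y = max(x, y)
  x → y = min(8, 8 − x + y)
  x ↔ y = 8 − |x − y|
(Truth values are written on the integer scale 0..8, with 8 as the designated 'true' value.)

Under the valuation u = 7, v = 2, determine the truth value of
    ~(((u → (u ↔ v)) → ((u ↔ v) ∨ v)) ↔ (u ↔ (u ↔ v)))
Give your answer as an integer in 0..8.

u ↔ v = 7 ↔ 2 = 3
u → (u ↔ v) = 7 → 3 = 4
u ↔ v = 7 ↔ 2 = 3
(u ↔ v) ∨ v = 3 ∨ 2 = 3
(u → (u ↔ v)) → ((u ↔ v) ∨ v) = 4 → 3 = 7
u ↔ v = 7 ↔ 2 = 3
u ↔ (u ↔ v) = 7 ↔ 3 = 4
((u → (u ↔ v)) → ((u ↔ v) ∨ v)) ↔ (u ↔ (u ↔ v)) = 7 ↔ 4 = 5
~(((u → (u ↔ v)) → ((u ↔ v) ∨ v)) ↔ (u ↔ (u ↔ v))) = ~5 = 3

3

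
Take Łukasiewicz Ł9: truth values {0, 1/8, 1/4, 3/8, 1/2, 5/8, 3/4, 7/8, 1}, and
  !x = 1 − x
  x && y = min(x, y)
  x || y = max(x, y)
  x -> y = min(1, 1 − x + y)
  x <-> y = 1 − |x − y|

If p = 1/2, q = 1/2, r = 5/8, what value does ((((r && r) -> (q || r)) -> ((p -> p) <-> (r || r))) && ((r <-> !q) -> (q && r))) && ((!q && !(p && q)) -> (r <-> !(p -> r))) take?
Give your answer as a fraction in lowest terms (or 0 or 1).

5/8

r && r = 5/8 && 5/8 = 5/8
q || r = 1/2 || 5/8 = 5/8
(r && r) -> (q || r) = 5/8 -> 5/8 = 1
p -> p = 1/2 -> 1/2 = 1
r || r = 5/8 || 5/8 = 5/8
(p -> p) <-> (r || r) = 1 <-> 5/8 = 5/8
((r && r) -> (q || r)) -> ((p -> p) <-> (r || r)) = 1 -> 5/8 = 5/8
!q = !1/2 = 1/2
r <-> !q = 5/8 <-> 1/2 = 7/8
q && r = 1/2 && 5/8 = 1/2
(r <-> !q) -> (q && r) = 7/8 -> 1/2 = 5/8
(((r && r) -> (q || r)) -> ((p -> p) <-> (r || r))) && ((r <-> !q) -> (q && r)) = 5/8 && 5/8 = 5/8
!q = !1/2 = 1/2
p && q = 1/2 && 1/2 = 1/2
!(p && q) = !1/2 = 1/2
!q && !(p && q) = 1/2 && 1/2 = 1/2
p -> r = 1/2 -> 5/8 = 1
!(p -> r) = !1 = 0
r <-> !(p -> r) = 5/8 <-> 0 = 3/8
(!q && !(p && q)) -> (r <-> !(p -> r)) = 1/2 -> 3/8 = 7/8
((((r && r) -> (q || r)) -> ((p -> p) <-> (r || r))) && ((r <-> !q) -> (q && r))) && ((!q && !(p && q)) -> (r <-> !(p -> r))) = 5/8 && 7/8 = 5/8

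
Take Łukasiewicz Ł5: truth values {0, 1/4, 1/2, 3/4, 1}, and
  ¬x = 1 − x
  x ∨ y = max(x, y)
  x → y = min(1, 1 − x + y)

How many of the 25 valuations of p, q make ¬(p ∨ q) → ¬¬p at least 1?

18

value 1: 18 assignments (counts)
value 3/4: 2 assignments
value 1/2: 3 assignments
value 1/4: 1 assignment
value 0: 1 assignment
So 18 of the 25 assignments meet the threshold.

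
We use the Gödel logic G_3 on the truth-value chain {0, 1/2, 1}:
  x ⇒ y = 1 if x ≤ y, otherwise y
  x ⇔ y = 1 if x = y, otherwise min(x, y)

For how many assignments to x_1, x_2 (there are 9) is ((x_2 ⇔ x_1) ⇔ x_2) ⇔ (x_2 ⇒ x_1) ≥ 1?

x_1 = 0, x_2 = 0 ↦ 0  <
x_1 = 0, x_2 = 1/2 ↦ 1  ≥
x_1 = 0, x_2 = 1 ↦ 1  ≥
x_1 = 1/2, x_2 = 0 ↦ 1  ≥
x_1 = 1/2, x_2 = 1/2 ↦ 1/2  <
x_1 = 1/2, x_2 = 1 ↦ 1  ≥
x_1 = 1, x_2 = 0 ↦ 1  ≥
x_1 = 1, x_2 = 1/2 ↦ 1  ≥
x_1 = 1, x_2 = 1 ↦ 1  ≥
So 7 of the 9 assignments meet the threshold.

7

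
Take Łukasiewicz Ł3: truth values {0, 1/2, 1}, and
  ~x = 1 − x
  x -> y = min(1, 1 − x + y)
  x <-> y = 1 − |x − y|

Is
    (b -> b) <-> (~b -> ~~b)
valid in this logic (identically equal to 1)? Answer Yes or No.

No

Counterexample: take b = 0.
b -> b = 0 -> 0 = 1
~b = ~0 = 1
~b = ~0 = 1
~~b = ~1 = 0
~b -> ~~b = 1 -> 0 = 0
(b -> b) <-> (~b -> ~~b) = 1 <-> 0 = 0
This gives 0 ≠ 1.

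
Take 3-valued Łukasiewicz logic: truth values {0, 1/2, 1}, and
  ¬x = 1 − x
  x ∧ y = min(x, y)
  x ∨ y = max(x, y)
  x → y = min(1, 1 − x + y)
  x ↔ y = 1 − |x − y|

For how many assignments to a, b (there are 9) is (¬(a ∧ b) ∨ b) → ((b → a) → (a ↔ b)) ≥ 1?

7

a = 0, b = 0 ↦ 1  ≥
a = 0, b = 1/2 ↦ 1  ≥
a = 0, b = 1 ↦ 1  ≥
a = 1/2, b = 0 ↦ 1/2  <
a = 1/2, b = 1/2 ↦ 1  ≥
a = 1/2, b = 1 ↦ 1  ≥
a = 1, b = 0 ↦ 0  <
a = 1, b = 1/2 ↦ 1  ≥
a = 1, b = 1 ↦ 1  ≥
So 7 of the 9 assignments meet the threshold.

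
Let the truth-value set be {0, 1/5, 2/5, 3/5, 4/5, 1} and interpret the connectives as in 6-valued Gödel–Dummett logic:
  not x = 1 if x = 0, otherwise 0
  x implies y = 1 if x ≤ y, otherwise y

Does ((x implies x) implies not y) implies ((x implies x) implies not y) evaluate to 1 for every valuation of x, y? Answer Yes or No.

Yes

At x = 1/5, y = 4/5, for instance:
x implies x = 1/5 implies 1/5 = 1
not y = not 4/5 = 0
(x implies x) implies not y = 1 implies 0 = 0
((x implies x) implies not y) implies ((x implies x) implies not y) = 0 implies 0 = 1
and checking the remaining 35 assignments likewise gives ≥ 1 in every case.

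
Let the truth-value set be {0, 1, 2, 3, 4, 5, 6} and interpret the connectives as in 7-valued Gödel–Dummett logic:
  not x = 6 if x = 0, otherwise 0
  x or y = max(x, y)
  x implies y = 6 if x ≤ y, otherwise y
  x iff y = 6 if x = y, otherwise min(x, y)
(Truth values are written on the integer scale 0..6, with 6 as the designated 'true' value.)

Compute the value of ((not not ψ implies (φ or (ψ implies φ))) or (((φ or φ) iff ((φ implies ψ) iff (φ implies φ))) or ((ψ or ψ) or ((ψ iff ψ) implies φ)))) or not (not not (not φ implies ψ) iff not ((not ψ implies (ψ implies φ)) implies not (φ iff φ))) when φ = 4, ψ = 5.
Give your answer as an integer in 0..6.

5

not ψ = not 5 = 0
not not ψ = not 0 = 6
ψ implies φ = 5 implies 4 = 4
φ or (ψ implies φ) = 4 or 4 = 4
not not ψ implies (φ or (ψ implies φ)) = 6 implies 4 = 4
φ or φ = 4 or 4 = 4
φ implies ψ = 4 implies 5 = 6
φ implies φ = 4 implies 4 = 6
(φ implies ψ) iff (φ implies φ) = 6 iff 6 = 6
(φ or φ) iff ((φ implies ψ) iff (φ implies φ)) = 4 iff 6 = 4
ψ or ψ = 5 or 5 = 5
ψ iff ψ = 5 iff 5 = 6
(ψ iff ψ) implies φ = 6 implies 4 = 4
(ψ or ψ) or ((ψ iff ψ) implies φ) = 5 or 4 = 5
((φ or φ) iff ((φ implies ψ) iff (φ implies φ))) or ((ψ or ψ) or ((ψ iff ψ) implies φ)) = 4 or 5 = 5
(not not ψ implies (φ or (ψ implies φ))) or (((φ or φ) iff ((φ implies ψ) iff (φ implies φ))) or ((ψ or ψ) or ((ψ iff ψ) implies φ))) = 4 or 5 = 5
not φ = not 4 = 0
not φ implies ψ = 0 implies 5 = 6
not (not φ implies ψ) = not 6 = 0
not not (not φ implies ψ) = not 0 = 6
not ψ = not 5 = 0
ψ implies φ = 5 implies 4 = 4
not ψ implies (ψ implies φ) = 0 implies 4 = 6
φ iff φ = 4 iff 4 = 6
not (φ iff φ) = not 6 = 0
(not ψ implies (ψ implies φ)) implies not (φ iff φ) = 6 implies 0 = 0
not ((not ψ implies (ψ implies φ)) implies not (φ iff φ)) = not 0 = 6
not not (not φ implies ψ) iff not ((not ψ implies (ψ implies φ)) implies not (φ iff φ)) = 6 iff 6 = 6
not (not not (not φ implies ψ) iff not ((not ψ implies (ψ implies φ)) implies not (φ iff φ))) = not 6 = 0
((not not ψ implies (φ or (ψ implies φ))) or (((φ or φ) iff ((φ implies ψ) iff (φ implies φ))) or ((ψ or ψ) or ((ψ iff ψ) implies φ)))) or not (not not (not φ implies ψ) iff not ((not ψ implies (ψ implies φ)) implies not (φ iff φ))) = 5 or 0 = 5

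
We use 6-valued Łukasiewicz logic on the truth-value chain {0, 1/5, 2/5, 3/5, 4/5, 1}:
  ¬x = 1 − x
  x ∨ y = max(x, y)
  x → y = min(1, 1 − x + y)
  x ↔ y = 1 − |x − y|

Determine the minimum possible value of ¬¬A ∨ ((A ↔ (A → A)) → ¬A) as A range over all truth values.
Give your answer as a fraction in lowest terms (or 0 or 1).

4/5

Take A = 3/5:
¬A = ¬3/5 = 2/5
¬¬A = ¬2/5 = 3/5
A → A = 3/5 → 3/5 = 1
A ↔ (A → A) = 3/5 ↔ 1 = 3/5
¬A = ¬3/5 = 2/5
(A ↔ (A → A)) → ¬A = 3/5 → 2/5 = 4/5
¬¬A ∨ ((A ↔ (A → A)) → ¬A) = 3/5 ∨ 4/5 = 4/5
No assignment yields a value below 4/5, so this is the minimum.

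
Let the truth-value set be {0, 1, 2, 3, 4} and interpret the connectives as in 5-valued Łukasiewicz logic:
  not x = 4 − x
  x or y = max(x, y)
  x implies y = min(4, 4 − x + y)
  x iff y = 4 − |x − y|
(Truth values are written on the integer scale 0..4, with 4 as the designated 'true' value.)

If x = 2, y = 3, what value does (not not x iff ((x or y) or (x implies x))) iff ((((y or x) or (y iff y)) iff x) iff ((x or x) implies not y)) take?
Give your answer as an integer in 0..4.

not x = not 2 = 2
not not x = not 2 = 2
x or y = 2 or 3 = 3
x implies x = 2 implies 2 = 4
(x or y) or (x implies x) = 3 or 4 = 4
not not x iff ((x or y) or (x implies x)) = 2 iff 4 = 2
y or x = 3 or 2 = 3
y iff y = 3 iff 3 = 4
(y or x) or (y iff y) = 3 or 4 = 4
((y or x) or (y iff y)) iff x = 4 iff 2 = 2
x or x = 2 or 2 = 2
not y = not 3 = 1
(x or x) implies not y = 2 implies 1 = 3
(((y or x) or (y iff y)) iff x) iff ((x or x) implies not y) = 2 iff 3 = 3
(not not x iff ((x or y) or (x implies x))) iff ((((y or x) or (y iff y)) iff x) iff ((x or x) implies not y)) = 2 iff 3 = 3

3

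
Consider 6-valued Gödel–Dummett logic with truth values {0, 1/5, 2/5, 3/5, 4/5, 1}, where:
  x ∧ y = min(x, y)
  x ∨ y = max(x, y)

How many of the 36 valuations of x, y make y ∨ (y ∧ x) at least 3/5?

18

value 1: 6 assignments (counts)
value 4/5: 6 assignments (counts)
value 3/5: 6 assignments (counts)
value 2/5: 6 assignments
value 1/5: 6 assignments
value 0: 6 assignments
So 18 of the 36 assignments meet the threshold.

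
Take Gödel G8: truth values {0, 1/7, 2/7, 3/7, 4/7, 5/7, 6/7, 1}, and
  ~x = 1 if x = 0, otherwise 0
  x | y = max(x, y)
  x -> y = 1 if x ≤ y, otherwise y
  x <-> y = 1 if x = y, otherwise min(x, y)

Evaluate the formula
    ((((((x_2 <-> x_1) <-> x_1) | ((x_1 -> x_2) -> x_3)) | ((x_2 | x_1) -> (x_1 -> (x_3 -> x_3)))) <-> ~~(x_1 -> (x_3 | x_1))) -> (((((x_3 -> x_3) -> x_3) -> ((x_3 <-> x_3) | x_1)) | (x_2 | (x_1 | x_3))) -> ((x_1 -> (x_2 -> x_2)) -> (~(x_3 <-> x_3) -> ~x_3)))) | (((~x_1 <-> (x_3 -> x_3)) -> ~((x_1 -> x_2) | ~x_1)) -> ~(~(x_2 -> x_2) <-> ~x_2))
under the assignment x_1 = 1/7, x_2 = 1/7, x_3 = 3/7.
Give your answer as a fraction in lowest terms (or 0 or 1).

x_2 <-> x_1 = 1/7 <-> 1/7 = 1
(x_2 <-> x_1) <-> x_1 = 1 <-> 1/7 = 1/7
x_1 -> x_2 = 1/7 -> 1/7 = 1
(x_1 -> x_2) -> x_3 = 1 -> 3/7 = 3/7
((x_2 <-> x_1) <-> x_1) | ((x_1 -> x_2) -> x_3) = 1/7 | 3/7 = 3/7
x_2 | x_1 = 1/7 | 1/7 = 1/7
x_3 -> x_3 = 3/7 -> 3/7 = 1
x_1 -> (x_3 -> x_3) = 1/7 -> 1 = 1
(x_2 | x_1) -> (x_1 -> (x_3 -> x_3)) = 1/7 -> 1 = 1
(((x_2 <-> x_1) <-> x_1) | ((x_1 -> x_2) -> x_3)) | ((x_2 | x_1) -> (x_1 -> (x_3 -> x_3))) = 3/7 | 1 = 1
x_3 | x_1 = 3/7 | 1/7 = 3/7
x_1 -> (x_3 | x_1) = 1/7 -> 3/7 = 1
~(x_1 -> (x_3 | x_1)) = ~1 = 0
~~(x_1 -> (x_3 | x_1)) = ~0 = 1
((((x_2 <-> x_1) <-> x_1) | ((x_1 -> x_2) -> x_3)) | ((x_2 | x_1) -> (x_1 -> (x_3 -> x_3)))) <-> ~~(x_1 -> (x_3 | x_1)) = 1 <-> 1 = 1
x_3 -> x_3 = 3/7 -> 3/7 = 1
(x_3 -> x_3) -> x_3 = 1 -> 3/7 = 3/7
x_3 <-> x_3 = 3/7 <-> 3/7 = 1
(x_3 <-> x_3) | x_1 = 1 | 1/7 = 1
((x_3 -> x_3) -> x_3) -> ((x_3 <-> x_3) | x_1) = 3/7 -> 1 = 1
x_1 | x_3 = 1/7 | 3/7 = 3/7
x_2 | (x_1 | x_3) = 1/7 | 3/7 = 3/7
(((x_3 -> x_3) -> x_3) -> ((x_3 <-> x_3) | x_1)) | (x_2 | (x_1 | x_3)) = 1 | 3/7 = 1
x_2 -> x_2 = 1/7 -> 1/7 = 1
x_1 -> (x_2 -> x_2) = 1/7 -> 1 = 1
x_3 <-> x_3 = 3/7 <-> 3/7 = 1
~(x_3 <-> x_3) = ~1 = 0
~x_3 = ~3/7 = 0
~(x_3 <-> x_3) -> ~x_3 = 0 -> 0 = 1
(x_1 -> (x_2 -> x_2)) -> (~(x_3 <-> x_3) -> ~x_3) = 1 -> 1 = 1
((((x_3 -> x_3) -> x_3) -> ((x_3 <-> x_3) | x_1)) | (x_2 | (x_1 | x_3))) -> ((x_1 -> (x_2 -> x_2)) -> (~(x_3 <-> x_3) -> ~x_3)) = 1 -> 1 = 1
(((((x_2 <-> x_1) <-> x_1) | ((x_1 -> x_2) -> x_3)) | ((x_2 | x_1) -> (x_1 -> (x_3 -> x_3)))) <-> ~~(x_1 -> (x_3 | x_1))) -> (((((x_3 -> x_3) -> x_3) -> ((x_3 <-> x_3) | x_1)) | (x_2 | (x_1 | x_3))) -> ((x_1 -> (x_2 -> x_2)) -> (~(x_3 <-> x_3) -> ~x_3))) = 1 -> 1 = 1
~x_1 = ~1/7 = 0
x_3 -> x_3 = 3/7 -> 3/7 = 1
~x_1 <-> (x_3 -> x_3) = 0 <-> 1 = 0
x_1 -> x_2 = 1/7 -> 1/7 = 1
~x_1 = ~1/7 = 0
(x_1 -> x_2) | ~x_1 = 1 | 0 = 1
~((x_1 -> x_2) | ~x_1) = ~1 = 0
(~x_1 <-> (x_3 -> x_3)) -> ~((x_1 -> x_2) | ~x_1) = 0 -> 0 = 1
x_2 -> x_2 = 1/7 -> 1/7 = 1
~(x_2 -> x_2) = ~1 = 0
~x_2 = ~1/7 = 0
~(x_2 -> x_2) <-> ~x_2 = 0 <-> 0 = 1
~(~(x_2 -> x_2) <-> ~x_2) = ~1 = 0
((~x_1 <-> (x_3 -> x_3)) -> ~((x_1 -> x_2) | ~x_1)) -> ~(~(x_2 -> x_2) <-> ~x_2) = 1 -> 0 = 0
((((((x_2 <-> x_1) <-> x_1) | ((x_1 -> x_2) -> x_3)) | ((x_2 | x_1) -> (x_1 -> (x_3 -> x_3)))) <-> ~~(x_1 -> (x_3 | x_1))) -> (((((x_3 -> x_3) -> x_3) -> ((x_3 <-> x_3) | x_1)) | (x_2 | (x_1 | x_3))) -> ((x_1 -> (x_2 -> x_2)) -> (~(x_3 <-> x_3) -> ~x_3)))) | (((~x_1 <-> (x_3 -> x_3)) -> ~((x_1 -> x_2) | ~x_1)) -> ~(~(x_2 -> x_2) <-> ~x_2)) = 1 | 0 = 1

1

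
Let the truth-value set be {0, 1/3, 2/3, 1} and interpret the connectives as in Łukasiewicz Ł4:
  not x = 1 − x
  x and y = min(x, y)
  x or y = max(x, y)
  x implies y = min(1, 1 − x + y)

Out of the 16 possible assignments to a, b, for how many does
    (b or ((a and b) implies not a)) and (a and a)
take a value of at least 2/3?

a = 0, b = 0 ↦ 0  <
a = 0, b = 1/3 ↦ 0  <
a = 0, b = 2/3 ↦ 0  <
a = 0, b = 1 ↦ 0  <
a = 1/3, b = 0 ↦ 1/3  <
a = 1/3, b = 1/3 ↦ 1/3  <
a = 1/3, b = 2/3 ↦ 1/3  <
a = 1/3, b = 1 ↦ 1/3  <
a = 2/3, b = 0 ↦ 2/3  ≥
a = 2/3, b = 1/3 ↦ 2/3  ≥
a = 2/3, b = 2/3 ↦ 2/3  ≥
a = 2/3, b = 1 ↦ 2/3  ≥
a = 1, b = 0 ↦ 1  ≥
a = 1, b = 1/3 ↦ 2/3  ≥
a = 1, b = 2/3 ↦ 2/3  ≥
a = 1, b = 1 ↦ 1  ≥
So 8 of the 16 assignments meet the threshold.

8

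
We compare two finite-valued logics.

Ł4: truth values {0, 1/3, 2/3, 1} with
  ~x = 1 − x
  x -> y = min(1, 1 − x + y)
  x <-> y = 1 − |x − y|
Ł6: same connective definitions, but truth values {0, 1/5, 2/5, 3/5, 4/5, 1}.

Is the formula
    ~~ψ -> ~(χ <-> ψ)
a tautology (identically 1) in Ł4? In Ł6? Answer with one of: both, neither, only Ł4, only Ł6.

In Ł4: at ψ = 1/3, χ = 1/3 the value is 2/3 — not a tautology.
In Ł6: at ψ = 1/5, χ = 1/5 the value is 4/5 — not a tautology.

neither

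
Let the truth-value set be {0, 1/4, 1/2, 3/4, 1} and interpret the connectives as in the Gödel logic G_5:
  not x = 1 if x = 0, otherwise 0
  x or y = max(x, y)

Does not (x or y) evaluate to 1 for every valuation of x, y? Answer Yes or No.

Counterexample: take x = 0, y = 1/4.
x or y = 0 or 1/4 = 1/4
not (x or y) = not 1/4 = 0
This gives 0 ≠ 1.

No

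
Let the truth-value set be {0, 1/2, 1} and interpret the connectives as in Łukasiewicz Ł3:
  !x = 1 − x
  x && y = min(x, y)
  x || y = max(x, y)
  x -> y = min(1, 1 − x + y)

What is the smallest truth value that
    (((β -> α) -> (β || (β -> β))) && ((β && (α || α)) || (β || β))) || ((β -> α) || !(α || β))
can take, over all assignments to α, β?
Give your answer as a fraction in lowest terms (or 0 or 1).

1/2

Take α = 0, β = 1/2:
β -> α = 1/2 -> 0 = 1/2
β -> β = 1/2 -> 1/2 = 1
β || (β -> β) = 1/2 || 1 = 1
(β -> α) -> (β || (β -> β)) = 1/2 -> 1 = 1
α || α = 0 || 0 = 0
β && (α || α) = 1/2 && 0 = 0
β || β = 1/2 || 1/2 = 1/2
(β && (α || α)) || (β || β) = 0 || 1/2 = 1/2
((β -> α) -> (β || (β -> β))) && ((β && (α || α)) || (β || β)) = 1 && 1/2 = 1/2
β -> α = 1/2 -> 0 = 1/2
α || β = 0 || 1/2 = 1/2
!(α || β) = !1/2 = 1/2
(β -> α) || !(α || β) = 1/2 || 1/2 = 1/2
(((β -> α) -> (β || (β -> β))) && ((β && (α || α)) || (β || β))) || ((β -> α) || !(α || β)) = 1/2 || 1/2 = 1/2
No assignment yields a value below 1/2, so this is the minimum.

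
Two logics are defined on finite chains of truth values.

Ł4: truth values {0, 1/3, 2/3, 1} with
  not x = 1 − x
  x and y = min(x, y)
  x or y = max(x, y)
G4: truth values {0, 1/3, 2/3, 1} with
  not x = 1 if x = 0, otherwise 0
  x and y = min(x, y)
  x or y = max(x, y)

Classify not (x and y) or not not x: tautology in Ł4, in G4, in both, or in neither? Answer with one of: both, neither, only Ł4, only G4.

only G4

In Ł4: at x = 1/3, y = 1/3 the value is 2/3 — not a tautology.
In G4: every assignment gives 1 — tautology.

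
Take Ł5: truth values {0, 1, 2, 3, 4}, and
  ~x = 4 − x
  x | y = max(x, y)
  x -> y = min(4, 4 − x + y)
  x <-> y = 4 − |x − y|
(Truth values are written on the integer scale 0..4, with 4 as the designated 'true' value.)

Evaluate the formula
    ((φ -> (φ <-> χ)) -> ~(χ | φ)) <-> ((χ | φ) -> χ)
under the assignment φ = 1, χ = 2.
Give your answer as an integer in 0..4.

2

φ <-> χ = 1 <-> 2 = 3
φ -> (φ <-> χ) = 1 -> 3 = 4
χ | φ = 2 | 1 = 2
~(χ | φ) = ~2 = 2
(φ -> (φ <-> χ)) -> ~(χ | φ) = 4 -> 2 = 2
χ | φ = 2 | 1 = 2
(χ | φ) -> χ = 2 -> 2 = 4
((φ -> (φ <-> χ)) -> ~(χ | φ)) <-> ((χ | φ) -> χ) = 2 <-> 4 = 2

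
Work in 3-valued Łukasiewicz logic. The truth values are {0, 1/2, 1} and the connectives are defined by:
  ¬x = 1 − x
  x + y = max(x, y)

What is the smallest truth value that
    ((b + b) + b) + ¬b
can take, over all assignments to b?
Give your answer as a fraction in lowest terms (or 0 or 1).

1/2

Take b = 1/2:
b + b = 1/2 + 1/2 = 1/2
(b + b) + b = 1/2 + 1/2 = 1/2
¬b = ¬1/2 = 1/2
((b + b) + b) + ¬b = 1/2 + 1/2 = 1/2
No assignment yields a value below 1/2, so this is the minimum.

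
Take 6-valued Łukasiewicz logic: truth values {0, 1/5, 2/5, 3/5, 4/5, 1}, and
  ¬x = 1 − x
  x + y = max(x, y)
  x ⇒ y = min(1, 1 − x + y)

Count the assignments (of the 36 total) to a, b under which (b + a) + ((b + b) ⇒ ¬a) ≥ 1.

30

value 1: 30 assignments (counts)
value 4/5: 6 assignments
So 30 of the 36 assignments meet the threshold.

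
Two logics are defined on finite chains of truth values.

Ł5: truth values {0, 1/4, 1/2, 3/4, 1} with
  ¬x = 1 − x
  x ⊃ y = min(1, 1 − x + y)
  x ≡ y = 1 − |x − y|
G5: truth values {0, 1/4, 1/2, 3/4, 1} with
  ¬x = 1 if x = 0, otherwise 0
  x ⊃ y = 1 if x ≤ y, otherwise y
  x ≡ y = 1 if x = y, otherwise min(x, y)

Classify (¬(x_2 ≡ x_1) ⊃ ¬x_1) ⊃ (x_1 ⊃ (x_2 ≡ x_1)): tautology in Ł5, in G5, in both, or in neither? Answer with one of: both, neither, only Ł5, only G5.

only Ł5

In Ł5: every assignment gives 1 — tautology.
In G5: at x_1 = 1/2, x_2 = 1/4 the value is 1/4 — not a tautology.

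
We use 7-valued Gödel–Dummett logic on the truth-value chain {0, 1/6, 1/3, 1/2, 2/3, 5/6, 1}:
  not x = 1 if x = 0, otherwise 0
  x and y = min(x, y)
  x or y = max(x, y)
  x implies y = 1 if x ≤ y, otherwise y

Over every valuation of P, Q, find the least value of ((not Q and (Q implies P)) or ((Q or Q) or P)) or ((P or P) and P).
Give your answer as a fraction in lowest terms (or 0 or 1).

Take P = 0, Q = 1/6:
not Q = not 1/6 = 0
Q implies P = 1/6 implies 0 = 0
not Q and (Q implies P) = 0 and 0 = 0
Q or Q = 1/6 or 1/6 = 1/6
(Q or Q) or P = 1/6 or 0 = 1/6
(not Q and (Q implies P)) or ((Q or Q) or P) = 0 or 1/6 = 1/6
P or P = 0 or 0 = 0
(P or P) and P = 0 and 0 = 0
((not Q and (Q implies P)) or ((Q or Q) or P)) or ((P or P) and P) = 1/6 or 0 = 1/6
No assignment yields a value below 1/6, so this is the minimum.

1/6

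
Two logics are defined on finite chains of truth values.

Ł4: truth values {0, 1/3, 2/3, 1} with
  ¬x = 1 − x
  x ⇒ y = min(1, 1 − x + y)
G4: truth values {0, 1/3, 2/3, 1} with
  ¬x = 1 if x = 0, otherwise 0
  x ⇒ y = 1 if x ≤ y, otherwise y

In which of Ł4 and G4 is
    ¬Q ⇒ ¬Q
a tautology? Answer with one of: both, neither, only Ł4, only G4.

both

In Ł4: every assignment gives 1 — tautology.
In G4: every assignment gives 1 — tautology.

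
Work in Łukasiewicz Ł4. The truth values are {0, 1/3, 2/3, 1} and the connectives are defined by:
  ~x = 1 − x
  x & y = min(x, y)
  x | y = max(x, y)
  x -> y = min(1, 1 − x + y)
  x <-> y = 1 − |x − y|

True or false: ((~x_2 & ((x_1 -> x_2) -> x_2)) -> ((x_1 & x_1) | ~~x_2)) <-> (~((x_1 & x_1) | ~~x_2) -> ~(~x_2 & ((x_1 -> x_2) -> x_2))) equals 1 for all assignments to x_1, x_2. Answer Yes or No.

x_1 = 0, x_2 = 0 ↦ 1
x_1 = 0, x_2 = 1/3 ↦ 1
x_1 = 0, x_2 = 2/3 ↦ 1
x_1 = 0, x_2 = 1 ↦ 1
x_1 = 1/3, x_2 = 0 ↦ 1
x_1 = 1/3, x_2 = 1/3 ↦ 1
x_1 = 1/3, x_2 = 2/3 ↦ 1
x_1 = 1/3, x_2 = 1 ↦ 1
x_1 = 2/3, x_2 = 0 ↦ 1
x_1 = 2/3, x_2 = 1/3 ↦ 1
x_1 = 2/3, x_2 = 2/3 ↦ 1
x_1 = 2/3, x_2 = 1 ↦ 1
x_1 = 1, x_2 = 0 ↦ 1
x_1 = 1, x_2 = 1/3 ↦ 1
x_1 = 1, x_2 = 2/3 ↦ 1
x_1 = 1, x_2 = 1 ↦ 1
Every assignment gives a value ≥ 1.

Yes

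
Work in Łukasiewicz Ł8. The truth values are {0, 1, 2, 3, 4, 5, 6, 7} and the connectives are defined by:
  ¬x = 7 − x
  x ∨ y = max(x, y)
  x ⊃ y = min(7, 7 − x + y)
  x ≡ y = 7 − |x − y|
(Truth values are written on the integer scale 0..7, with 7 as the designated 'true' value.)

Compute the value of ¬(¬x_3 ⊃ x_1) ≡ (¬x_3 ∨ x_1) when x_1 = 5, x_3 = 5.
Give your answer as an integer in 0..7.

¬x_3 = ¬5 = 2
¬x_3 ⊃ x_1 = 2 ⊃ 5 = 7
¬(¬x_3 ⊃ x_1) = ¬7 = 0
¬x_3 = ¬5 = 2
¬x_3 ∨ x_1 = 2 ∨ 5 = 5
¬(¬x_3 ⊃ x_1) ≡ (¬x_3 ∨ x_1) = 0 ≡ 5 = 2

2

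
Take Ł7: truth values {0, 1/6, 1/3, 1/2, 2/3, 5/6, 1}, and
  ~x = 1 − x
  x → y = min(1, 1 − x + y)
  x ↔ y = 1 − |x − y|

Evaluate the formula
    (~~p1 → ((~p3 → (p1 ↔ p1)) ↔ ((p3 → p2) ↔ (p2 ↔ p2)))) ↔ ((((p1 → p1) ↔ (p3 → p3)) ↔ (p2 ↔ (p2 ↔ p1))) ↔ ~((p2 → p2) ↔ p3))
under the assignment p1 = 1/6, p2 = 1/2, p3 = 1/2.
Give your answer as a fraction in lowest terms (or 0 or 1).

2/3

~p1 = ~1/6 = 5/6
~~p1 = ~5/6 = 1/6
~p3 = ~1/2 = 1/2
p1 ↔ p1 = 1/6 ↔ 1/6 = 1
~p3 → (p1 ↔ p1) = 1/2 → 1 = 1
p3 → p2 = 1/2 → 1/2 = 1
p2 ↔ p2 = 1/2 ↔ 1/2 = 1
(p3 → p2) ↔ (p2 ↔ p2) = 1 ↔ 1 = 1
(~p3 → (p1 ↔ p1)) ↔ ((p3 → p2) ↔ (p2 ↔ p2)) = 1 ↔ 1 = 1
~~p1 → ((~p3 → (p1 ↔ p1)) ↔ ((p3 → p2) ↔ (p2 ↔ p2))) = 1/6 → 1 = 1
p1 → p1 = 1/6 → 1/6 = 1
p3 → p3 = 1/2 → 1/2 = 1
(p1 → p1) ↔ (p3 → p3) = 1 ↔ 1 = 1
p2 ↔ p1 = 1/2 ↔ 1/6 = 2/3
p2 ↔ (p2 ↔ p1) = 1/2 ↔ 2/3 = 5/6
((p1 → p1) ↔ (p3 → p3)) ↔ (p2 ↔ (p2 ↔ p1)) = 1 ↔ 5/6 = 5/6
p2 → p2 = 1/2 → 1/2 = 1
(p2 → p2) ↔ p3 = 1 ↔ 1/2 = 1/2
~((p2 → p2) ↔ p3) = ~1/2 = 1/2
(((p1 → p1) ↔ (p3 → p3)) ↔ (p2 ↔ (p2 ↔ p1))) ↔ ~((p2 → p2) ↔ p3) = 5/6 ↔ 1/2 = 2/3
(~~p1 → ((~p3 → (p1 ↔ p1)) ↔ ((p3 → p2) ↔ (p2 ↔ p2)))) ↔ ((((p1 → p1) ↔ (p3 → p3)) ↔ (p2 ↔ (p2 ↔ p1))) ↔ ~((p2 → p2) ↔ p3)) = 1 ↔ 2/3 = 2/3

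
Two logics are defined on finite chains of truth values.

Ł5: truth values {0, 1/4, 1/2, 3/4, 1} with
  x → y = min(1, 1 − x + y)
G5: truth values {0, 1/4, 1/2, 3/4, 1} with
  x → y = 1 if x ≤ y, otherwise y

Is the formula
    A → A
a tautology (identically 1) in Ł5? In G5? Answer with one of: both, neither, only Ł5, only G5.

In Ł5: every assignment gives 1 — tautology.
In G5: every assignment gives 1 — tautology.

both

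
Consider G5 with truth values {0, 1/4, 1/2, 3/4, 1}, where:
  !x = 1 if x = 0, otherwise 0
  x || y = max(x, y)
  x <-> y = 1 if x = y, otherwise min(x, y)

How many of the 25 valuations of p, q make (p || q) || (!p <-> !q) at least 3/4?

21

value 1: 19 assignments (counts)
value 3/4: 2 assignments (counts)
value 1/2: 2 assignments
value 1/4: 2 assignments
So 21 of the 25 assignments meet the threshold.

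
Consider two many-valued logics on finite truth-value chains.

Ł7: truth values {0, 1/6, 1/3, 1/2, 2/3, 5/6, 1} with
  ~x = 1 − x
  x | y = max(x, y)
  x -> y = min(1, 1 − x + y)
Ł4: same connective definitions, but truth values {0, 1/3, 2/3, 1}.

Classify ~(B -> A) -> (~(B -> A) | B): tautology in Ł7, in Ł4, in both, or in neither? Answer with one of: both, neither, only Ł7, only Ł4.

both

In Ł7: every assignment gives 1 — tautology.
In Ł4: every assignment gives 1 — tautology.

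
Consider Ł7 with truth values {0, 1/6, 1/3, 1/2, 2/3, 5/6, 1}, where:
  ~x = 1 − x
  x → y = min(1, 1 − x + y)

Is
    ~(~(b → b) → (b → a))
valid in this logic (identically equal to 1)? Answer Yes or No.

No

Counterexample: take a = 0, b = 0.
b → b = 0 → 0 = 1
~(b → b) = ~1 = 0
b → a = 0 → 0 = 1
~(b → b) → (b → a) = 0 → 1 = 1
~(~(b → b) → (b → a)) = ~1 = 0
This gives 0 ≠ 1.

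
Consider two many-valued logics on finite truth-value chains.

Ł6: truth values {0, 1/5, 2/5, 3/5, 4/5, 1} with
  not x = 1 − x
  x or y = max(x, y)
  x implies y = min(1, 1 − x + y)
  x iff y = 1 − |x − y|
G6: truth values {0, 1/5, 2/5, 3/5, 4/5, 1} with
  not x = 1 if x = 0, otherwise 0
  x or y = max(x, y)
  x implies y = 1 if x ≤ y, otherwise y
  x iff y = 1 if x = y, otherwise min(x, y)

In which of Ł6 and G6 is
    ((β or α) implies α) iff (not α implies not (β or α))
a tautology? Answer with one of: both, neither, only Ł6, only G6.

only Ł6

In Ł6: every assignment gives 1 — tautology.
In G6: at α = 1/5, β = 2/5 the value is 1/5 — not a tautology.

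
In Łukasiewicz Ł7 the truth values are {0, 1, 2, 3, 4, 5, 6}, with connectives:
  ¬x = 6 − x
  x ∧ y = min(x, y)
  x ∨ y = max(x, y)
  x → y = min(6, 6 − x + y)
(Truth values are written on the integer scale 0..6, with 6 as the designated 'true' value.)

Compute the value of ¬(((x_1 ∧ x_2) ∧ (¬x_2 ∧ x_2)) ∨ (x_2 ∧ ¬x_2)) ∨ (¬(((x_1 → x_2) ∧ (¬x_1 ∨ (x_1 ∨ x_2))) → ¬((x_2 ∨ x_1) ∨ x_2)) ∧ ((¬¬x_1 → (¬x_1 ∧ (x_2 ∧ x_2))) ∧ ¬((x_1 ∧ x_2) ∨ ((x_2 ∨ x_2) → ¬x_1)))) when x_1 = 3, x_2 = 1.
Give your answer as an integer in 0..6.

5

x_1 ∧ x_2 = 3 ∧ 1 = 1
¬x_2 = ¬1 = 5
¬x_2 ∧ x_2 = 5 ∧ 1 = 1
(x_1 ∧ x_2) ∧ (¬x_2 ∧ x_2) = 1 ∧ 1 = 1
¬x_2 = ¬1 = 5
x_2 ∧ ¬x_2 = 1 ∧ 5 = 1
((x_1 ∧ x_2) ∧ (¬x_2 ∧ x_2)) ∨ (x_2 ∧ ¬x_2) = 1 ∨ 1 = 1
¬(((x_1 ∧ x_2) ∧ (¬x_2 ∧ x_2)) ∨ (x_2 ∧ ¬x_2)) = ¬1 = 5
x_1 → x_2 = 3 → 1 = 4
¬x_1 = ¬3 = 3
x_1 ∨ x_2 = 3 ∨ 1 = 3
¬x_1 ∨ (x_1 ∨ x_2) = 3 ∨ 3 = 3
(x_1 → x_2) ∧ (¬x_1 ∨ (x_1 ∨ x_2)) = 4 ∧ 3 = 3
x_2 ∨ x_1 = 1 ∨ 3 = 3
(x_2 ∨ x_1) ∨ x_2 = 3 ∨ 1 = 3
¬((x_2 ∨ x_1) ∨ x_2) = ¬3 = 3
((x_1 → x_2) ∧ (¬x_1 ∨ (x_1 ∨ x_2))) → ¬((x_2 ∨ x_1) ∨ x_2) = 3 → 3 = 6
¬(((x_1 → x_2) ∧ (¬x_1 ∨ (x_1 ∨ x_2))) → ¬((x_2 ∨ x_1) ∨ x_2)) = ¬6 = 0
¬x_1 = ¬3 = 3
¬¬x_1 = ¬3 = 3
¬x_1 = ¬3 = 3
x_2 ∧ x_2 = 1 ∧ 1 = 1
¬x_1 ∧ (x_2 ∧ x_2) = 3 ∧ 1 = 1
¬¬x_1 → (¬x_1 ∧ (x_2 ∧ x_2)) = 3 → 1 = 4
x_1 ∧ x_2 = 3 ∧ 1 = 1
x_2 ∨ x_2 = 1 ∨ 1 = 1
¬x_1 = ¬3 = 3
(x_2 ∨ x_2) → ¬x_1 = 1 → 3 = 6
(x_1 ∧ x_2) ∨ ((x_2 ∨ x_2) → ¬x_1) = 1 ∨ 6 = 6
¬((x_1 ∧ x_2) ∨ ((x_2 ∨ x_2) → ¬x_1)) = ¬6 = 0
(¬¬x_1 → (¬x_1 ∧ (x_2 ∧ x_2))) ∧ ¬((x_1 ∧ x_2) ∨ ((x_2 ∨ x_2) → ¬x_1)) = 4 ∧ 0 = 0
¬(((x_1 → x_2) ∧ (¬x_1 ∨ (x_1 ∨ x_2))) → ¬((x_2 ∨ x_1) ∨ x_2)) ∧ ((¬¬x_1 → (¬x_1 ∧ (x_2 ∧ x_2))) ∧ ¬((x_1 ∧ x_2) ∨ ((x_2 ∨ x_2) → ¬x_1))) = 0 ∧ 0 = 0
¬(((x_1 ∧ x_2) ∧ (¬x_2 ∧ x_2)) ∨ (x_2 ∧ ¬x_2)) ∨ (¬(((x_1 → x_2) ∧ (¬x_1 ∨ (x_1 ∨ x_2))) → ¬((x_2 ∨ x_1) ∨ x_2)) ∧ ((¬¬x_1 → (¬x_1 ∧ (x_2 ∧ x_2))) ∧ ¬((x_1 ∧ x_2) ∨ ((x_2 ∨ x_2) → ¬x_1)))) = 5 ∨ 0 = 5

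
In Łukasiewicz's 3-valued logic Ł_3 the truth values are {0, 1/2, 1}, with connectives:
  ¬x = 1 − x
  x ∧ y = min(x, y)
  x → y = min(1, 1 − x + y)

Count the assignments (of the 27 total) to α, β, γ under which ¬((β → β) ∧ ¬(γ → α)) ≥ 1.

value 1: 18 assignments (counts)
value 1/2: 6 assignments
value 0: 3 assignments
So 18 of the 27 assignments meet the threshold.

18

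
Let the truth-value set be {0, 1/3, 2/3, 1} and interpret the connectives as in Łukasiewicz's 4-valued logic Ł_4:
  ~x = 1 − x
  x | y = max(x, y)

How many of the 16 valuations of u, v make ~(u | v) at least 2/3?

u = 0, v = 0 ↦ 1  ≥
u = 0, v = 1/3 ↦ 2/3  ≥
u = 0, v = 2/3 ↦ 1/3  <
u = 0, v = 1 ↦ 0  <
u = 1/3, v = 0 ↦ 2/3  ≥
u = 1/3, v = 1/3 ↦ 2/3  ≥
u = 1/3, v = 2/3 ↦ 1/3  <
u = 1/3, v = 1 ↦ 0  <
u = 2/3, v = 0 ↦ 1/3  <
u = 2/3, v = 1/3 ↦ 1/3  <
u = 2/3, v = 2/3 ↦ 1/3  <
u = 2/3, v = 1 ↦ 0  <
u = 1, v = 0 ↦ 0  <
u = 1, v = 1/3 ↦ 0  <
u = 1, v = 2/3 ↦ 0  <
u = 1, v = 1 ↦ 0  <
So 4 of the 16 assignments meet the threshold.

4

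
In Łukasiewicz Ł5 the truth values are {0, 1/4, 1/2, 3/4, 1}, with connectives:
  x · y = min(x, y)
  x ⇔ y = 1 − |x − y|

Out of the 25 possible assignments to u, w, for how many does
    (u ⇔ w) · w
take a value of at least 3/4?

5

value 1: 1 assignment (counts)
value 3/4: 4 assignments (counts)
value 1/2: 7 assignments
value 1/4: 7 assignments
value 0: 6 assignments
So 5 of the 25 assignments meet the threshold.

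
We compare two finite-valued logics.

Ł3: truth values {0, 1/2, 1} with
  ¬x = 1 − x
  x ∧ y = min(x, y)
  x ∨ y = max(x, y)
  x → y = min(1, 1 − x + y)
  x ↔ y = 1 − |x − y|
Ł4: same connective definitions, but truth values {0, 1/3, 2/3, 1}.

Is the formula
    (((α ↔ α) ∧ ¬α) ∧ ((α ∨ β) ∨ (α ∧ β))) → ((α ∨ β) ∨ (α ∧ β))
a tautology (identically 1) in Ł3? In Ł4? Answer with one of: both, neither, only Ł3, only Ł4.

In Ł3: every assignment gives 1 — tautology.
In Ł4: every assignment gives 1 — tautology.

both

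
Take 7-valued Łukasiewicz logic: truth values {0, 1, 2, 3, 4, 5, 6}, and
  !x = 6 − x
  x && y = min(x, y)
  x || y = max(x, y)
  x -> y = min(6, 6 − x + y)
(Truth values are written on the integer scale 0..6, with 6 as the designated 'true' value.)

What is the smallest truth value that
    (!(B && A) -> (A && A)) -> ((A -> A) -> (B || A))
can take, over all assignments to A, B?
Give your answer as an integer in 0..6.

Take A = 3, B = 3:
B && A = 3 && 3 = 3
!(B && A) = !3 = 3
A && A = 3 && 3 = 3
!(B && A) -> (A && A) = 3 -> 3 = 6
A -> A = 3 -> 3 = 6
B || A = 3 || 3 = 3
(A -> A) -> (B || A) = 6 -> 3 = 3
(!(B && A) -> (A && A)) -> ((A -> A) -> (B || A)) = 6 -> 3 = 3
No assignment yields a value below 3, so this is the minimum.

3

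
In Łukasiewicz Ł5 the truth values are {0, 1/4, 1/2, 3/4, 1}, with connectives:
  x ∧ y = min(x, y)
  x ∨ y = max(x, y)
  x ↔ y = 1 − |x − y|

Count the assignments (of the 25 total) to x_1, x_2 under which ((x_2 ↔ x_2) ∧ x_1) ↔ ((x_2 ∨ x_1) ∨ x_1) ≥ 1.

15

value 1: 15 assignments (counts)
value 3/4: 4 assignments
value 1/2: 3 assignments
value 1/4: 2 assignments
value 0: 1 assignment
So 15 of the 25 assignments meet the threshold.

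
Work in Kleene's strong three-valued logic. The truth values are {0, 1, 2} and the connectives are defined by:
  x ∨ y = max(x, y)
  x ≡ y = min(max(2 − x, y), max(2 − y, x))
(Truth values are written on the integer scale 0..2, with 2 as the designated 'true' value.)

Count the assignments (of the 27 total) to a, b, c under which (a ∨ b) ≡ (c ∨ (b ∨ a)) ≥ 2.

16

value 2: 16 assignments (counts)
value 1: 10 assignments
value 0: 1 assignment
So 16 of the 27 assignments meet the threshold.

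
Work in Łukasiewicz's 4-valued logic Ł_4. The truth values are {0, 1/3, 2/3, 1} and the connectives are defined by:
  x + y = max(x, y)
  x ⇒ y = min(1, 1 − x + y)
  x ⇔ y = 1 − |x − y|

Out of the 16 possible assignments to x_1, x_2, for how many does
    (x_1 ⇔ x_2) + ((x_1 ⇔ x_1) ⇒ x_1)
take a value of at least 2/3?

13

x_1 = 0, x_2 = 0 ↦ 1  ≥
x_1 = 0, x_2 = 1/3 ↦ 2/3  ≥
x_1 = 0, x_2 = 2/3 ↦ 1/3  <
x_1 = 0, x_2 = 1 ↦ 0  <
x_1 = 1/3, x_2 = 0 ↦ 2/3  ≥
x_1 = 1/3, x_2 = 1/3 ↦ 1  ≥
x_1 = 1/3, x_2 = 2/3 ↦ 2/3  ≥
x_1 = 1/3, x_2 = 1 ↦ 1/3  <
x_1 = 2/3, x_2 = 0 ↦ 2/3  ≥
x_1 = 2/3, x_2 = 1/3 ↦ 2/3  ≥
x_1 = 2/3, x_2 = 2/3 ↦ 1  ≥
x_1 = 2/3, x_2 = 1 ↦ 2/3  ≥
x_1 = 1, x_2 = 0 ↦ 1  ≥
x_1 = 1, x_2 = 1/3 ↦ 1  ≥
x_1 = 1, x_2 = 2/3 ↦ 1  ≥
x_1 = 1, x_2 = 1 ↦ 1  ≥
So 13 of the 16 assignments meet the threshold.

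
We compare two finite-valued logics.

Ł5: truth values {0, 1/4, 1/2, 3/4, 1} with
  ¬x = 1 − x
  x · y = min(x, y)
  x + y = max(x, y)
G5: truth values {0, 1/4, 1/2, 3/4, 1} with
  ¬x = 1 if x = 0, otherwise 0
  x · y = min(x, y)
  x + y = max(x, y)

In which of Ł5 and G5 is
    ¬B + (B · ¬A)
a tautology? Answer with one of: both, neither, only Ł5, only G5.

In Ł5: at A = 0, B = 1/4 the value is 3/4 — not a tautology.
In G5: at A = 0, B = 1/4 the value is 1/4 — not a tautology.

neither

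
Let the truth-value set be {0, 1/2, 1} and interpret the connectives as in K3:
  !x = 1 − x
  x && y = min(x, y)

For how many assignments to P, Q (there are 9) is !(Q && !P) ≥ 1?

5

P = 0, Q = 0 ↦ 1  ≥
P = 0, Q = 1/2 ↦ 1/2  <
P = 0, Q = 1 ↦ 0  <
P = 1/2, Q = 0 ↦ 1  ≥
P = 1/2, Q = 1/2 ↦ 1/2  <
P = 1/2, Q = 1 ↦ 1/2  <
P = 1, Q = 0 ↦ 1  ≥
P = 1, Q = 1/2 ↦ 1  ≥
P = 1, Q = 1 ↦ 1  ≥
So 5 of the 9 assignments meet the threshold.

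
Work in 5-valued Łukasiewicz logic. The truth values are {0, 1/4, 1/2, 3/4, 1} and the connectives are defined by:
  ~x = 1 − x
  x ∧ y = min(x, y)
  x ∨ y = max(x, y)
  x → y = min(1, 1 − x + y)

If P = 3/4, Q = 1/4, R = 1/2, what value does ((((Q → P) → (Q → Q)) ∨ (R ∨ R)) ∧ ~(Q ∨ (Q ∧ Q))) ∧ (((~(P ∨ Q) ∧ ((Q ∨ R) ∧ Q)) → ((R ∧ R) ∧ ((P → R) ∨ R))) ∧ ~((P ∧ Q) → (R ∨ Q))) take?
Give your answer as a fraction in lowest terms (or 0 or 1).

0

Q → P = 1/4 → 3/4 = 1
Q → Q = 1/4 → 1/4 = 1
(Q → P) → (Q → Q) = 1 → 1 = 1
R ∨ R = 1/2 ∨ 1/2 = 1/2
((Q → P) → (Q → Q)) ∨ (R ∨ R) = 1 ∨ 1/2 = 1
Q ∧ Q = 1/4 ∧ 1/4 = 1/4
Q ∨ (Q ∧ Q) = 1/4 ∨ 1/4 = 1/4
~(Q ∨ (Q ∧ Q)) = ~1/4 = 3/4
(((Q → P) → (Q → Q)) ∨ (R ∨ R)) ∧ ~(Q ∨ (Q ∧ Q)) = 1 ∧ 3/4 = 3/4
P ∨ Q = 3/4 ∨ 1/4 = 3/4
~(P ∨ Q) = ~3/4 = 1/4
Q ∨ R = 1/4 ∨ 1/2 = 1/2
(Q ∨ R) ∧ Q = 1/2 ∧ 1/4 = 1/4
~(P ∨ Q) ∧ ((Q ∨ R) ∧ Q) = 1/4 ∧ 1/4 = 1/4
R ∧ R = 1/2 ∧ 1/2 = 1/2
P → R = 3/4 → 1/2 = 3/4
(P → R) ∨ R = 3/4 ∨ 1/2 = 3/4
(R ∧ R) ∧ ((P → R) ∨ R) = 1/2 ∧ 3/4 = 1/2
(~(P ∨ Q) ∧ ((Q ∨ R) ∧ Q)) → ((R ∧ R) ∧ ((P → R) ∨ R)) = 1/4 → 1/2 = 1
P ∧ Q = 3/4 ∧ 1/4 = 1/4
R ∨ Q = 1/2 ∨ 1/4 = 1/2
(P ∧ Q) → (R ∨ Q) = 1/4 → 1/2 = 1
~((P ∧ Q) → (R ∨ Q)) = ~1 = 0
((~(P ∨ Q) ∧ ((Q ∨ R) ∧ Q)) → ((R ∧ R) ∧ ((P → R) ∨ R))) ∧ ~((P ∧ Q) → (R ∨ Q)) = 1 ∧ 0 = 0
((((Q → P) → (Q → Q)) ∨ (R ∨ R)) ∧ ~(Q ∨ (Q ∧ Q))) ∧ (((~(P ∨ Q) ∧ ((Q ∨ R) ∧ Q)) → ((R ∧ R) ∧ ((P → R) ∨ R))) ∧ ~((P ∧ Q) → (R ∨ Q))) = 3/4 ∧ 0 = 0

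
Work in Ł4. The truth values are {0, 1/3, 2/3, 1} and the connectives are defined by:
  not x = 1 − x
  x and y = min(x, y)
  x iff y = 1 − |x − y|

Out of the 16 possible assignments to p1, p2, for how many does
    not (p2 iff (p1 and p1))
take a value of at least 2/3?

p1 = 0, p2 = 0 ↦ 0  <
p1 = 0, p2 = 1/3 ↦ 1/3  <
p1 = 0, p2 = 2/3 ↦ 2/3  ≥
p1 = 0, p2 = 1 ↦ 1  ≥
p1 = 1/3, p2 = 0 ↦ 1/3  <
p1 = 1/3, p2 = 1/3 ↦ 0  <
p1 = 1/3, p2 = 2/3 ↦ 1/3  <
p1 = 1/3, p2 = 1 ↦ 2/3  ≥
p1 = 2/3, p2 = 0 ↦ 2/3  ≥
p1 = 2/3, p2 = 1/3 ↦ 1/3  <
p1 = 2/3, p2 = 2/3 ↦ 0  <
p1 = 2/3, p2 = 1 ↦ 1/3  <
p1 = 1, p2 = 0 ↦ 1  ≥
p1 = 1, p2 = 1/3 ↦ 2/3  ≥
p1 = 1, p2 = 2/3 ↦ 1/3  <
p1 = 1, p2 = 1 ↦ 0  <
So 6 of the 16 assignments meet the threshold.

6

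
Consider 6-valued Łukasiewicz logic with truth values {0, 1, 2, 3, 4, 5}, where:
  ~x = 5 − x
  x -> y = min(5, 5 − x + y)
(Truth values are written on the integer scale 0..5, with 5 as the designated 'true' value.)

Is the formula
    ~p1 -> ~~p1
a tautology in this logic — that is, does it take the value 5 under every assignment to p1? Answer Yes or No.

No

Counterexample: take p1 = 0.
~p1 = ~0 = 5
~p1 = ~0 = 5
~~p1 = ~5 = 0
~p1 -> ~~p1 = 5 -> 0 = 0
This gives 0 ≠ 5.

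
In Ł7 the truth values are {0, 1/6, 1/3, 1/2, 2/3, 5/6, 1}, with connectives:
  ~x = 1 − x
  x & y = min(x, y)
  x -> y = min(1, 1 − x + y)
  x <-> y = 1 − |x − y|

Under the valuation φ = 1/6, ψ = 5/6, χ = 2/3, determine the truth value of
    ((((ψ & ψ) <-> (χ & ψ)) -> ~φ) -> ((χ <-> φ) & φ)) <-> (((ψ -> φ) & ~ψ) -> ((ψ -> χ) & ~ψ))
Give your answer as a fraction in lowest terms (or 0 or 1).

ψ & ψ = 5/6 & 5/6 = 5/6
χ & ψ = 2/3 & 5/6 = 2/3
(ψ & ψ) <-> (χ & ψ) = 5/6 <-> 2/3 = 5/6
~φ = ~1/6 = 5/6
((ψ & ψ) <-> (χ & ψ)) -> ~φ = 5/6 -> 5/6 = 1
χ <-> φ = 2/3 <-> 1/6 = 1/2
(χ <-> φ) & φ = 1/2 & 1/6 = 1/6
(((ψ & ψ) <-> (χ & ψ)) -> ~φ) -> ((χ <-> φ) & φ) = 1 -> 1/6 = 1/6
ψ -> φ = 5/6 -> 1/6 = 1/3
~ψ = ~5/6 = 1/6
(ψ -> φ) & ~ψ = 1/3 & 1/6 = 1/6
ψ -> χ = 5/6 -> 2/3 = 5/6
~ψ = ~5/6 = 1/6
(ψ -> χ) & ~ψ = 5/6 & 1/6 = 1/6
((ψ -> φ) & ~ψ) -> ((ψ -> χ) & ~ψ) = 1/6 -> 1/6 = 1
((((ψ & ψ) <-> (χ & ψ)) -> ~φ) -> ((χ <-> φ) & φ)) <-> (((ψ -> φ) & ~ψ) -> ((ψ -> χ) & ~ψ)) = 1/6 <-> 1 = 1/6

1/6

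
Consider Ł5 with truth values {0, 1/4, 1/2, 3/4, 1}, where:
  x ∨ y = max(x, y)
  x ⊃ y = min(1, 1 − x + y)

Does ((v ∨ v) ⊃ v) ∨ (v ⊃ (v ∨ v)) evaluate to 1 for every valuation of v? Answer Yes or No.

v = 0 ↦ 1
v = 1/4 ↦ 1
v = 1/2 ↦ 1
v = 3/4 ↦ 1
v = 1 ↦ 1
Every assignment gives a value ≥ 1.

Yes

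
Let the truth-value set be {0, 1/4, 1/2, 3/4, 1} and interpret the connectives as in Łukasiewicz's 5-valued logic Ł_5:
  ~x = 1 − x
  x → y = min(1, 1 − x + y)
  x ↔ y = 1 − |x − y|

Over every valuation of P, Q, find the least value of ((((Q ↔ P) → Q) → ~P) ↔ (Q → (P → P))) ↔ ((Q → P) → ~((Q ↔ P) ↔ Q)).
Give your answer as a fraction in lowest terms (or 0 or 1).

1/2

Take P = 0, Q = 1/2:
Q ↔ P = 1/2 ↔ 0 = 1/2
(Q ↔ P) → Q = 1/2 → 1/2 = 1
~P = ~0 = 1
((Q ↔ P) → Q) → ~P = 1 → 1 = 1
P → P = 0 → 0 = 1
Q → (P → P) = 1/2 → 1 = 1
(((Q ↔ P) → Q) → ~P) ↔ (Q → (P → P)) = 1 ↔ 1 = 1
Q → P = 1/2 → 0 = 1/2
Q ↔ P = 1/2 ↔ 0 = 1/2
(Q ↔ P) ↔ Q = 1/2 ↔ 1/2 = 1
~((Q ↔ P) ↔ Q) = ~1 = 0
(Q → P) → ~((Q ↔ P) ↔ Q) = 1/2 → 0 = 1/2
((((Q ↔ P) → Q) → ~P) ↔ (Q → (P → P))) ↔ ((Q → P) → ~((Q ↔ P) ↔ Q)) = 1 ↔ 1/2 = 1/2
No assignment yields a value below 1/2, so this is the minimum.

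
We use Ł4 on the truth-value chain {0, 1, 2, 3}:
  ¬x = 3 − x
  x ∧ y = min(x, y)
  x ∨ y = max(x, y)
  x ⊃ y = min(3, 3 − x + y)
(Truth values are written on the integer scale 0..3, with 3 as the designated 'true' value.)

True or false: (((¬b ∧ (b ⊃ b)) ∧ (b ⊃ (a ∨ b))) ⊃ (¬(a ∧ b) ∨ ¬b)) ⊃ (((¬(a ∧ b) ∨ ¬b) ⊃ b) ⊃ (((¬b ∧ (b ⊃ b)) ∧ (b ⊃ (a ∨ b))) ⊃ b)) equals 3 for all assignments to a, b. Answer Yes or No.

Yes

a = 0, b = 0 ↦ 3
a = 0, b = 1 ↦ 3
a = 0, b = 2 ↦ 3
a = 0, b = 3 ↦ 3
a = 1, b = 0 ↦ 3
a = 1, b = 1 ↦ 3
a = 1, b = 2 ↦ 3
a = 1, b = 3 ↦ 3
a = 2, b = 0 ↦ 3
a = 2, b = 1 ↦ 3
a = 2, b = 2 ↦ 3
a = 2, b = 3 ↦ 3
a = 3, b = 0 ↦ 3
a = 3, b = 1 ↦ 3
a = 3, b = 2 ↦ 3
a = 3, b = 3 ↦ 3
Every assignment gives a value ≥ 3.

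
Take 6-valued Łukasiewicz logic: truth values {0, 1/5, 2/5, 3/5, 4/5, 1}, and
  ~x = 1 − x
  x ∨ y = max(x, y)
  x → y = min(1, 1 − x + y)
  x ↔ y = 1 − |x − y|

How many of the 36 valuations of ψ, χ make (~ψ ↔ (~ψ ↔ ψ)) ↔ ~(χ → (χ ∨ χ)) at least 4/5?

value 1: 6 assignments (counts)
value 2/5: 12 assignments
value 1/5: 12 assignments
value 0: 6 assignments
So 6 of the 36 assignments meet the threshold.

6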